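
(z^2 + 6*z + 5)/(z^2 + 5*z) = (z + 1)/z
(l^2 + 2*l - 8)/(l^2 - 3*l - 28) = (l - 2)/(l - 7)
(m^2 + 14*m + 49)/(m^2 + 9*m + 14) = (m + 7)/(m + 2)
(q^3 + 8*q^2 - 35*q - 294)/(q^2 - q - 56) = (q^2 + q - 42)/(q - 8)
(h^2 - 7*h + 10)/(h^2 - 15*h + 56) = (h^2 - 7*h + 10)/(h^2 - 15*h + 56)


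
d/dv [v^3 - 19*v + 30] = 3*v^2 - 19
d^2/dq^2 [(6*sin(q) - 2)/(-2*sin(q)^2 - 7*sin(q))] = 2*(12*sin(q)^2 - 58*sin(q) - 66 - 25/sin(q) + 84/sin(q)^2 + 98/sin(q)^3)/(2*sin(q) + 7)^3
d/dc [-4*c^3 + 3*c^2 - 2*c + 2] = -12*c^2 + 6*c - 2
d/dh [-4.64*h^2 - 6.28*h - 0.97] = -9.28*h - 6.28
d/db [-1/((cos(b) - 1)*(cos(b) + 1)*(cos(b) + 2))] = (3 - 4*cos(b)/sin(b)^2 - 2/sin(b)^2)/((cos(b) + 2)^2*sin(b))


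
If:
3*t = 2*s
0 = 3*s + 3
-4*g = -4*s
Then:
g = -1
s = -1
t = -2/3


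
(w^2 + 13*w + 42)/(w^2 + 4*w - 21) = (w + 6)/(w - 3)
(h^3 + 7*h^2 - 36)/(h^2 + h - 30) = (h^2 + h - 6)/(h - 5)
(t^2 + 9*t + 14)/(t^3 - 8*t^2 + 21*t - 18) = (t^2 + 9*t + 14)/(t^3 - 8*t^2 + 21*t - 18)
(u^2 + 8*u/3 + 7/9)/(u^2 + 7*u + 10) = (9*u^2 + 24*u + 7)/(9*(u^2 + 7*u + 10))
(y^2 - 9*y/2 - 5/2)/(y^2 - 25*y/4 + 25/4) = 2*(2*y + 1)/(4*y - 5)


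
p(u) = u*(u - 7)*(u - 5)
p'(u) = u*(u - 7) + u*(u - 5) + (u - 7)*(u - 5)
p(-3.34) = -288.03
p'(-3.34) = 148.63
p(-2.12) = -137.66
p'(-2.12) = 99.36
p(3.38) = 19.82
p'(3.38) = -11.85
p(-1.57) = -88.40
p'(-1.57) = 80.07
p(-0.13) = -4.75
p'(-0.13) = 38.17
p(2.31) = 29.14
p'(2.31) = -4.43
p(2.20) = 29.57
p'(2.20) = -3.28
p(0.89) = 22.35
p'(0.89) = 16.02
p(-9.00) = -2016.00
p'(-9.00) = 494.00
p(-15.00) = -6600.00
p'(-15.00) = 1070.00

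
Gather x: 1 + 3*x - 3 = 3*x - 2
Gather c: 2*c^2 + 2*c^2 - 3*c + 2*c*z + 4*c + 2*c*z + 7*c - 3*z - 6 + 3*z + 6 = 4*c^2 + c*(4*z + 8)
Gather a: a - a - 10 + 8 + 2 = 0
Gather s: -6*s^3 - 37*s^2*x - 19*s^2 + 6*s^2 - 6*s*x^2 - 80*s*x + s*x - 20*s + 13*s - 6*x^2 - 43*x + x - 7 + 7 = -6*s^3 + s^2*(-37*x - 13) + s*(-6*x^2 - 79*x - 7) - 6*x^2 - 42*x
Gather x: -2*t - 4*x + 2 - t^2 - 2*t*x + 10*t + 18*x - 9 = -t^2 + 8*t + x*(14 - 2*t) - 7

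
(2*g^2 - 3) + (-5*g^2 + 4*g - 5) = -3*g^2 + 4*g - 8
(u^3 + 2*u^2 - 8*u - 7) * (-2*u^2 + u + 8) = -2*u^5 - 3*u^4 + 26*u^3 + 22*u^2 - 71*u - 56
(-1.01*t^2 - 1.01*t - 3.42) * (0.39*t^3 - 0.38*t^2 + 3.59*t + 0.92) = -0.3939*t^5 - 0.0101*t^4 - 4.5759*t^3 - 3.2555*t^2 - 13.207*t - 3.1464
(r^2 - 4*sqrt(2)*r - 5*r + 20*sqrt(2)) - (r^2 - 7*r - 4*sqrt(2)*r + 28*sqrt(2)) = 2*r - 8*sqrt(2)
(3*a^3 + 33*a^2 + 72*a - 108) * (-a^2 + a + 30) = -3*a^5 - 30*a^4 + 51*a^3 + 1170*a^2 + 2052*a - 3240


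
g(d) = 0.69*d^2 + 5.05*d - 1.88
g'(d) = 1.38*d + 5.05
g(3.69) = 26.15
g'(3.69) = 10.14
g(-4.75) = -10.30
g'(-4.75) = -1.50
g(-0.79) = -5.44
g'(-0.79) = 3.96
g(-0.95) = -6.05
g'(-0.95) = 3.74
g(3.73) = 26.56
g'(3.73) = 10.20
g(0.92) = 3.35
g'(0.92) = 6.32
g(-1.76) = -8.63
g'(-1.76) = 2.62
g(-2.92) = -10.74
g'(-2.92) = 1.02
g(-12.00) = 36.88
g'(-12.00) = -11.51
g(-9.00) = 8.56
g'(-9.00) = -7.37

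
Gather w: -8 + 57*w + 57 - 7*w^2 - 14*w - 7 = -7*w^2 + 43*w + 42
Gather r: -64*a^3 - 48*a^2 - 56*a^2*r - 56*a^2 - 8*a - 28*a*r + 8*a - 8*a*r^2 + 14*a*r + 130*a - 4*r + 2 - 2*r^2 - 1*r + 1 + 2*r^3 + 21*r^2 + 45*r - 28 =-64*a^3 - 104*a^2 + 130*a + 2*r^3 + r^2*(19 - 8*a) + r*(-56*a^2 - 14*a + 40) - 25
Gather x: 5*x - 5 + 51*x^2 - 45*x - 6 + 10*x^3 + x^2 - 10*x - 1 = 10*x^3 + 52*x^2 - 50*x - 12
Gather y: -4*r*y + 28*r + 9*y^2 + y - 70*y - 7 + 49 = 28*r + 9*y^2 + y*(-4*r - 69) + 42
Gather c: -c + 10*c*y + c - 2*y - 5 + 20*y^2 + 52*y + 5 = 10*c*y + 20*y^2 + 50*y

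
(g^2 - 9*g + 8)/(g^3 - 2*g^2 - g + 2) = (g - 8)/(g^2 - g - 2)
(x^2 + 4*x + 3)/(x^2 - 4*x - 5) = (x + 3)/(x - 5)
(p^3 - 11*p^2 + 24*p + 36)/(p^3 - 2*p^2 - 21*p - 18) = (p - 6)/(p + 3)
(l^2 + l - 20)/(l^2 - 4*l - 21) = (-l^2 - l + 20)/(-l^2 + 4*l + 21)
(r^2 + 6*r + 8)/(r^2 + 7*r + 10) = (r + 4)/(r + 5)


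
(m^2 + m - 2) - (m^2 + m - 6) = 4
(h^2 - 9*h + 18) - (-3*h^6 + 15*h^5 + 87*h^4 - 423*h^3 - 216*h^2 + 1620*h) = 3*h^6 - 15*h^5 - 87*h^4 + 423*h^3 + 217*h^2 - 1629*h + 18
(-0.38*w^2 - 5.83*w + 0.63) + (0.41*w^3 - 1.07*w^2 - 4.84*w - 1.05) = 0.41*w^3 - 1.45*w^2 - 10.67*w - 0.42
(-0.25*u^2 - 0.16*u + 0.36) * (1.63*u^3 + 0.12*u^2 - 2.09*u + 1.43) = -0.4075*u^5 - 0.2908*u^4 + 1.0901*u^3 + 0.0201*u^2 - 0.9812*u + 0.5148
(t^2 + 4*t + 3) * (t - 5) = t^3 - t^2 - 17*t - 15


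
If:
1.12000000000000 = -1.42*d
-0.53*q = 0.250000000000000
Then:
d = -0.79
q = -0.47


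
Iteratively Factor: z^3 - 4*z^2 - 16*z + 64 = (z + 4)*(z^2 - 8*z + 16) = (z - 4)*(z + 4)*(z - 4)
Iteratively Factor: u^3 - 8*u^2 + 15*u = (u - 5)*(u^2 - 3*u) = (u - 5)*(u - 3)*(u)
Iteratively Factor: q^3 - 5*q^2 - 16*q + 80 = (q - 5)*(q^2 - 16) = (q - 5)*(q + 4)*(q - 4)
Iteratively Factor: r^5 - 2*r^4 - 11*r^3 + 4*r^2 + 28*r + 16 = (r - 2)*(r^4 - 11*r^2 - 18*r - 8) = (r - 2)*(r + 1)*(r^3 - r^2 - 10*r - 8) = (r - 2)*(r + 1)*(r + 2)*(r^2 - 3*r - 4) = (r - 2)*(r + 1)^2*(r + 2)*(r - 4)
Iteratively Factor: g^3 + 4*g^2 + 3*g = (g + 1)*(g^2 + 3*g) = g*(g + 1)*(g + 3)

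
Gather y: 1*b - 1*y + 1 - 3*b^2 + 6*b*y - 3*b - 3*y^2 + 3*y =-3*b^2 - 2*b - 3*y^2 + y*(6*b + 2) + 1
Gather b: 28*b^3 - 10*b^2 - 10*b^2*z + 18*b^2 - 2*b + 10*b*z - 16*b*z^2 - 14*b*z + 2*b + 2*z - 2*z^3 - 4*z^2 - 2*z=28*b^3 + b^2*(8 - 10*z) + b*(-16*z^2 - 4*z) - 2*z^3 - 4*z^2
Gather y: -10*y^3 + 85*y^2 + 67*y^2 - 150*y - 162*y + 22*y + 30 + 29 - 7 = -10*y^3 + 152*y^2 - 290*y + 52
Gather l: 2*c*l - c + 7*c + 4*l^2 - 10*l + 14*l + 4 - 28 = 6*c + 4*l^2 + l*(2*c + 4) - 24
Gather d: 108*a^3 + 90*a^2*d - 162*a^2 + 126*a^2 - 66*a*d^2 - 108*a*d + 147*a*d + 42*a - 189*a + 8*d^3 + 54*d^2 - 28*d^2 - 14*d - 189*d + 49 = 108*a^3 - 36*a^2 - 147*a + 8*d^3 + d^2*(26 - 66*a) + d*(90*a^2 + 39*a - 203) + 49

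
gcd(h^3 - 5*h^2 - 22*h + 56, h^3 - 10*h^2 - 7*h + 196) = h^2 - 3*h - 28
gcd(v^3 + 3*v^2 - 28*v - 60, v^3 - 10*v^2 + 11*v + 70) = v^2 - 3*v - 10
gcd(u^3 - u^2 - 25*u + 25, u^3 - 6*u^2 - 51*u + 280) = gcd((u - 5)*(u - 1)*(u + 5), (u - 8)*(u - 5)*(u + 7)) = u - 5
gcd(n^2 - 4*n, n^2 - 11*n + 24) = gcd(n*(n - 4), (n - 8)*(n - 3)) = 1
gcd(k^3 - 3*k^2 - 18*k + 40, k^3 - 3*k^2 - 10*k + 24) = k - 2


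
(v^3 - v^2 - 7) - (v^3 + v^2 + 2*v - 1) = -2*v^2 - 2*v - 6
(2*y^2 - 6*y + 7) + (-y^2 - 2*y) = y^2 - 8*y + 7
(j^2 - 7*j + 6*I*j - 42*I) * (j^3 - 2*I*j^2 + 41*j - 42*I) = j^5 - 7*j^4 + 4*I*j^4 + 53*j^3 - 28*I*j^3 - 371*j^2 + 204*I*j^2 + 252*j - 1428*I*j - 1764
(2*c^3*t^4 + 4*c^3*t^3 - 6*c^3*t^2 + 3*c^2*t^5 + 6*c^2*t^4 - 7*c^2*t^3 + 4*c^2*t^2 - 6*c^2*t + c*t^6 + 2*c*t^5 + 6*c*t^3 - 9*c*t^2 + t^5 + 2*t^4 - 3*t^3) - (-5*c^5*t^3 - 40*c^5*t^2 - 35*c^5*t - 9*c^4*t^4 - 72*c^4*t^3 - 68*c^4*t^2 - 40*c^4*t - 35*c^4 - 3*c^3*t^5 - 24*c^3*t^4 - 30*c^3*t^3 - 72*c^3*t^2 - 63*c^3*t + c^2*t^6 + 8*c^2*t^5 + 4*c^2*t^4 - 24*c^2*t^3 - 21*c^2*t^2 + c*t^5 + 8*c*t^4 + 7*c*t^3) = 5*c^5*t^3 + 40*c^5*t^2 + 35*c^5*t + 9*c^4*t^4 + 72*c^4*t^3 + 68*c^4*t^2 + 40*c^4*t + 35*c^4 + 3*c^3*t^5 + 26*c^3*t^4 + 34*c^3*t^3 + 66*c^3*t^2 + 63*c^3*t - c^2*t^6 - 5*c^2*t^5 + 2*c^2*t^4 + 17*c^2*t^3 + 25*c^2*t^2 - 6*c^2*t + c*t^6 + c*t^5 - 8*c*t^4 - c*t^3 - 9*c*t^2 + t^5 + 2*t^4 - 3*t^3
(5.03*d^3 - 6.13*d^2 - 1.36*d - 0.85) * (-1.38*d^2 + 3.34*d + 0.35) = -6.9414*d^5 + 25.2596*d^4 - 16.8369*d^3 - 5.5149*d^2 - 3.315*d - 0.2975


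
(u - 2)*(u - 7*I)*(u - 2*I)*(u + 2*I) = u^4 - 2*u^3 - 7*I*u^3 + 4*u^2 + 14*I*u^2 - 8*u - 28*I*u + 56*I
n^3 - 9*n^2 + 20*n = n*(n - 5)*(n - 4)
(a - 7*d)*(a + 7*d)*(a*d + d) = a^3*d + a^2*d - 49*a*d^3 - 49*d^3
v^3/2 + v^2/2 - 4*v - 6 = (v/2 + 1)*(v - 3)*(v + 2)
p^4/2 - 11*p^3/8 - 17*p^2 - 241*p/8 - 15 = (p/2 + 1/2)*(p - 8)*(p + 5/4)*(p + 3)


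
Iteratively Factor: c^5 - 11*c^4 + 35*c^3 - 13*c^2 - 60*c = (c)*(c^4 - 11*c^3 + 35*c^2 - 13*c - 60) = c*(c - 3)*(c^3 - 8*c^2 + 11*c + 20) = c*(c - 3)*(c + 1)*(c^2 - 9*c + 20) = c*(c - 5)*(c - 3)*(c + 1)*(c - 4)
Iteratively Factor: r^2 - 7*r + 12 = (r - 4)*(r - 3)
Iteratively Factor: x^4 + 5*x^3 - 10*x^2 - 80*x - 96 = (x + 4)*(x^3 + x^2 - 14*x - 24) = (x + 3)*(x + 4)*(x^2 - 2*x - 8) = (x + 2)*(x + 3)*(x + 4)*(x - 4)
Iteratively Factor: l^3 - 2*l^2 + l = (l)*(l^2 - 2*l + 1) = l*(l - 1)*(l - 1)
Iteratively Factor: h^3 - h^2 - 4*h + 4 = (h - 1)*(h^2 - 4) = (h - 1)*(h + 2)*(h - 2)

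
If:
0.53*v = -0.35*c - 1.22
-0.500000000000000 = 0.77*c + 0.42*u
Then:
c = -1.51428571428571*v - 3.48571428571429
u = 2.77619047619048*v + 5.2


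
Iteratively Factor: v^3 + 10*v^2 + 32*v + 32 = (v + 2)*(v^2 + 8*v + 16) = (v + 2)*(v + 4)*(v + 4)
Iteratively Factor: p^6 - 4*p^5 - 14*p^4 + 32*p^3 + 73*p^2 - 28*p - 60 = (p - 5)*(p^5 + p^4 - 9*p^3 - 13*p^2 + 8*p + 12) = (p - 5)*(p - 1)*(p^4 + 2*p^3 - 7*p^2 - 20*p - 12) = (p - 5)*(p - 1)*(p + 1)*(p^3 + p^2 - 8*p - 12) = (p - 5)*(p - 1)*(p + 1)*(p + 2)*(p^2 - p - 6) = (p - 5)*(p - 3)*(p - 1)*(p + 1)*(p + 2)*(p + 2)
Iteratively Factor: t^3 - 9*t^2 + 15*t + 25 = (t - 5)*(t^2 - 4*t - 5) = (t - 5)*(t + 1)*(t - 5)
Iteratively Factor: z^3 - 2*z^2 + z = (z)*(z^2 - 2*z + 1) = z*(z - 1)*(z - 1)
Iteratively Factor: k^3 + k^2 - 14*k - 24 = (k + 3)*(k^2 - 2*k - 8) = (k - 4)*(k + 3)*(k + 2)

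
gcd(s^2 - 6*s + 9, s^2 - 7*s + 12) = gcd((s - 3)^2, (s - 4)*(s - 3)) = s - 3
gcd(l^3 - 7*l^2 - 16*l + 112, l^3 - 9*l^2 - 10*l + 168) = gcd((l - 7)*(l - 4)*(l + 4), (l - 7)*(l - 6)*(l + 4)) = l^2 - 3*l - 28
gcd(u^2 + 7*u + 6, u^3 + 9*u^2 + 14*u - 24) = u + 6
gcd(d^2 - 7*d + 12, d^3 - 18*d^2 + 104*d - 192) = d - 4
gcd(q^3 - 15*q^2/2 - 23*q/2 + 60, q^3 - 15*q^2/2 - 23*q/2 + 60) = q^3 - 15*q^2/2 - 23*q/2 + 60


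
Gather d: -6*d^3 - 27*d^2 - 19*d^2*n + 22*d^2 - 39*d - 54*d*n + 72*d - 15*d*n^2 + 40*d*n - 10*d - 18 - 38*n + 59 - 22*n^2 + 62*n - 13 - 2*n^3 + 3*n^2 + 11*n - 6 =-6*d^3 + d^2*(-19*n - 5) + d*(-15*n^2 - 14*n + 23) - 2*n^3 - 19*n^2 + 35*n + 22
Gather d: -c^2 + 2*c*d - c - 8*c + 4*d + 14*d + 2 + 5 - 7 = -c^2 - 9*c + d*(2*c + 18)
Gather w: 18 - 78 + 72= 12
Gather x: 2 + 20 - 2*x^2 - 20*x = -2*x^2 - 20*x + 22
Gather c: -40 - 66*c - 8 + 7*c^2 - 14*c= 7*c^2 - 80*c - 48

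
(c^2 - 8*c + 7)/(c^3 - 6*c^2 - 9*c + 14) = 1/(c + 2)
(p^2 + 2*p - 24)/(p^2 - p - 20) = (-p^2 - 2*p + 24)/(-p^2 + p + 20)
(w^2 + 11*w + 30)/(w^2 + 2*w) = (w^2 + 11*w + 30)/(w*(w + 2))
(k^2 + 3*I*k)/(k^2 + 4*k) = (k + 3*I)/(k + 4)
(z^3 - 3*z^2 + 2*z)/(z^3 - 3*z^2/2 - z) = 2*(z - 1)/(2*z + 1)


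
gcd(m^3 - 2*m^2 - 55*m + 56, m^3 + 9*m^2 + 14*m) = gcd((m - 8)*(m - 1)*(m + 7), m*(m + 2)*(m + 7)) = m + 7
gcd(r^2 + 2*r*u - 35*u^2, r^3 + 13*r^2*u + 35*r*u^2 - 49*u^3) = r + 7*u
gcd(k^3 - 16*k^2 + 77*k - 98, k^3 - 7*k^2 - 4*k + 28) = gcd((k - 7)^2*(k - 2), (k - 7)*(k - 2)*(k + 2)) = k^2 - 9*k + 14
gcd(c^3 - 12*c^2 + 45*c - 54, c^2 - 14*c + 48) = c - 6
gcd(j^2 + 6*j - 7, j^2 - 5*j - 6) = 1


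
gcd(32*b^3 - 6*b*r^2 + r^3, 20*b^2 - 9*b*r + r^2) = -4*b + r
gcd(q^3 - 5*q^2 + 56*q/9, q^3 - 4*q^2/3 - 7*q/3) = q^2 - 7*q/3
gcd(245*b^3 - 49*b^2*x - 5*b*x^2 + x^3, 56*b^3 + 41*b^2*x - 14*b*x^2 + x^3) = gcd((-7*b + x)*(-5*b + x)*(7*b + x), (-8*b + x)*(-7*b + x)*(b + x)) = -7*b + x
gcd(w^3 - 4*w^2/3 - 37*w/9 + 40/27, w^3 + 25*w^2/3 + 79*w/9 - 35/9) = w^2 + 4*w/3 - 5/9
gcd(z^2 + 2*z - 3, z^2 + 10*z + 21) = z + 3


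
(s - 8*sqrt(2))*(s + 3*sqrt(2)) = s^2 - 5*sqrt(2)*s - 48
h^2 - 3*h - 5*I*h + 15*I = (h - 3)*(h - 5*I)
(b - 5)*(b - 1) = b^2 - 6*b + 5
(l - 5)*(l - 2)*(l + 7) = l^3 - 39*l + 70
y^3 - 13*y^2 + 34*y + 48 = (y - 8)*(y - 6)*(y + 1)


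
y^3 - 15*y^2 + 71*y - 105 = (y - 7)*(y - 5)*(y - 3)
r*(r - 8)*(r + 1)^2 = r^4 - 6*r^3 - 15*r^2 - 8*r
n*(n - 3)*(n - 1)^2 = n^4 - 5*n^3 + 7*n^2 - 3*n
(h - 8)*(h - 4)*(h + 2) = h^3 - 10*h^2 + 8*h + 64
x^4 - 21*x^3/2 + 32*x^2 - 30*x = x*(x - 6)*(x - 5/2)*(x - 2)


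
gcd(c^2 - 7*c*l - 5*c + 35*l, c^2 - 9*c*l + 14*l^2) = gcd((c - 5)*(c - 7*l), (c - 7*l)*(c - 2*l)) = c - 7*l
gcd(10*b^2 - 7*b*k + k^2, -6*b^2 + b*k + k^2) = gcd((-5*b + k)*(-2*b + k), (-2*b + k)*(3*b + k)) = 2*b - k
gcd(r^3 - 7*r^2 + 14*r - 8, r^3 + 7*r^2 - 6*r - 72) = 1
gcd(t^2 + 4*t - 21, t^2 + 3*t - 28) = t + 7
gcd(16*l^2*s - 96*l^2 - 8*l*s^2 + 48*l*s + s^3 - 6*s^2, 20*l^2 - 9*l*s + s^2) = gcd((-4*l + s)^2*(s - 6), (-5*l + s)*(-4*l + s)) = -4*l + s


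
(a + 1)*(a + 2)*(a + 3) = a^3 + 6*a^2 + 11*a + 6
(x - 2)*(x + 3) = x^2 + x - 6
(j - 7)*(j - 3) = j^2 - 10*j + 21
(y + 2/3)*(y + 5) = y^2 + 17*y/3 + 10/3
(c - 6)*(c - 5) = c^2 - 11*c + 30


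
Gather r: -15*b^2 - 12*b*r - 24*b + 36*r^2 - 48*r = -15*b^2 - 24*b + 36*r^2 + r*(-12*b - 48)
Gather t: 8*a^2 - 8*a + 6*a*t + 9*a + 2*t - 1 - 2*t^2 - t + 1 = 8*a^2 + a - 2*t^2 + t*(6*a + 1)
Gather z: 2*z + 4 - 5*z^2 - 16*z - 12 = -5*z^2 - 14*z - 8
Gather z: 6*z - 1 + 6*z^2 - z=6*z^2 + 5*z - 1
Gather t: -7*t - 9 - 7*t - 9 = -14*t - 18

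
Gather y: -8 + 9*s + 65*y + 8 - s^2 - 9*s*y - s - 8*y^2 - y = -s^2 + 8*s - 8*y^2 + y*(64 - 9*s)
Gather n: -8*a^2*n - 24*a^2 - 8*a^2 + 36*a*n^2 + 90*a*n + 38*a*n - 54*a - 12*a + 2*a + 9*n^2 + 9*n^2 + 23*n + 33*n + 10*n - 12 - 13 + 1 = -32*a^2 - 64*a + n^2*(36*a + 18) + n*(-8*a^2 + 128*a + 66) - 24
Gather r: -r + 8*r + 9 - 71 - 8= 7*r - 70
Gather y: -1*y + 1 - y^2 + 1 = -y^2 - y + 2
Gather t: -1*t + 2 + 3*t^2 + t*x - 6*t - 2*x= 3*t^2 + t*(x - 7) - 2*x + 2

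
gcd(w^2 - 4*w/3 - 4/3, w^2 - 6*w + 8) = w - 2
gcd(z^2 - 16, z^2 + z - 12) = z + 4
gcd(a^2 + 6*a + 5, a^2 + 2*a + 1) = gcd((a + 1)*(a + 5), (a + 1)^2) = a + 1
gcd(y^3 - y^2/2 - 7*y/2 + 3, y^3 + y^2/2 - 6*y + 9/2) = y^2 - 5*y/2 + 3/2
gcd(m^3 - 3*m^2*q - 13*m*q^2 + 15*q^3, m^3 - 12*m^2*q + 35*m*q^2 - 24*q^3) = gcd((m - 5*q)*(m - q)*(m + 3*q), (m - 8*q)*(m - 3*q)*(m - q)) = -m + q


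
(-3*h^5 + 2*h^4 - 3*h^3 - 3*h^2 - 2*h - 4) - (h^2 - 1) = -3*h^5 + 2*h^4 - 3*h^3 - 4*h^2 - 2*h - 3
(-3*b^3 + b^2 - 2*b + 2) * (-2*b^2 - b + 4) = 6*b^5 + b^4 - 9*b^3 + 2*b^2 - 10*b + 8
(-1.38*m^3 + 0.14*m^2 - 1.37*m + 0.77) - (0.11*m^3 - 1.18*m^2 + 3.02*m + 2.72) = -1.49*m^3 + 1.32*m^2 - 4.39*m - 1.95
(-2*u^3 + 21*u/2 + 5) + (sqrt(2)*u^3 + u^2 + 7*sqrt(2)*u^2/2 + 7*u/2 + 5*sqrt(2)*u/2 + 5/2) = -2*u^3 + sqrt(2)*u^3 + u^2 + 7*sqrt(2)*u^2/2 + 5*sqrt(2)*u/2 + 14*u + 15/2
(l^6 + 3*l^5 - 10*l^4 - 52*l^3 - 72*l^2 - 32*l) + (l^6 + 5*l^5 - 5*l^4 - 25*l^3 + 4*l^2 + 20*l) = 2*l^6 + 8*l^5 - 15*l^4 - 77*l^3 - 68*l^2 - 12*l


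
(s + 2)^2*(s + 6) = s^3 + 10*s^2 + 28*s + 24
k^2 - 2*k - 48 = (k - 8)*(k + 6)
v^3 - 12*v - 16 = (v - 4)*(v + 2)^2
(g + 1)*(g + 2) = g^2 + 3*g + 2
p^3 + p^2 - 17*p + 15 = (p - 3)*(p - 1)*(p + 5)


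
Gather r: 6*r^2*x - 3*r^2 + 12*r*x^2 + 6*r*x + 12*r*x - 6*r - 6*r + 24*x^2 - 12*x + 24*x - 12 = r^2*(6*x - 3) + r*(12*x^2 + 18*x - 12) + 24*x^2 + 12*x - 12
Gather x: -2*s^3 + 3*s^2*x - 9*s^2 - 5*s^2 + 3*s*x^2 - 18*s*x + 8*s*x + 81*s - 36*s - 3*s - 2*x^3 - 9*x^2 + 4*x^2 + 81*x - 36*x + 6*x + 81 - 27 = -2*s^3 - 14*s^2 + 42*s - 2*x^3 + x^2*(3*s - 5) + x*(3*s^2 - 10*s + 51) + 54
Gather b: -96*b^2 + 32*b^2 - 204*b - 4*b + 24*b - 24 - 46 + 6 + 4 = -64*b^2 - 184*b - 60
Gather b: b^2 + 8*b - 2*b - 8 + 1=b^2 + 6*b - 7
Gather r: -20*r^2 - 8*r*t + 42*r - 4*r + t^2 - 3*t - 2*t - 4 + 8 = -20*r^2 + r*(38 - 8*t) + t^2 - 5*t + 4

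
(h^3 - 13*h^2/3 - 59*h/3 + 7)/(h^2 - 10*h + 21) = (h^2 + 8*h/3 - 1)/(h - 3)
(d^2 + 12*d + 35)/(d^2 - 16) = (d^2 + 12*d + 35)/(d^2 - 16)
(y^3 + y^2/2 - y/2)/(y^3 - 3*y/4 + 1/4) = 2*y/(2*y - 1)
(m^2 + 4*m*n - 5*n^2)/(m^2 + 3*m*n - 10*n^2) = (m - n)/(m - 2*n)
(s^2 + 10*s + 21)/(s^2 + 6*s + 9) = (s + 7)/(s + 3)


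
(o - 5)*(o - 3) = o^2 - 8*o + 15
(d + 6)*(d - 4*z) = d^2 - 4*d*z + 6*d - 24*z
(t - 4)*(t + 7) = t^2 + 3*t - 28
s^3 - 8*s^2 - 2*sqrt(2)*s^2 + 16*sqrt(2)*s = s*(s - 8)*(s - 2*sqrt(2))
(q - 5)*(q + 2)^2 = q^3 - q^2 - 16*q - 20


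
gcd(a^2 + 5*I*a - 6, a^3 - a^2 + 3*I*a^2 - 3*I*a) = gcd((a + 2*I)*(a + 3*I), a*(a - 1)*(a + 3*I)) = a + 3*I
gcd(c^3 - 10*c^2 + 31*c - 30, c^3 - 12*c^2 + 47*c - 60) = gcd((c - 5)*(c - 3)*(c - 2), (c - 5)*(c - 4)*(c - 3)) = c^2 - 8*c + 15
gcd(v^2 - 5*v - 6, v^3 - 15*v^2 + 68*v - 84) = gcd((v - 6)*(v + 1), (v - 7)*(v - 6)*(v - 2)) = v - 6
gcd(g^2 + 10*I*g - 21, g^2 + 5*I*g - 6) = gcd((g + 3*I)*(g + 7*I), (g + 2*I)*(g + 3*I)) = g + 3*I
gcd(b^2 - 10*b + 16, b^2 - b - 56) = b - 8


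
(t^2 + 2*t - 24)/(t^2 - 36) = (t - 4)/(t - 6)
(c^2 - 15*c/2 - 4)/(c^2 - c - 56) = (c + 1/2)/(c + 7)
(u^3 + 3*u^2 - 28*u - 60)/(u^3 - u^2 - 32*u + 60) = (u + 2)/(u - 2)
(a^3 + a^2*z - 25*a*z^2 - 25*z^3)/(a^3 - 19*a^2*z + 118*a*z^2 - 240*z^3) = (a^2 + 6*a*z + 5*z^2)/(a^2 - 14*a*z + 48*z^2)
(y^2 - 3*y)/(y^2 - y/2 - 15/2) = 2*y/(2*y + 5)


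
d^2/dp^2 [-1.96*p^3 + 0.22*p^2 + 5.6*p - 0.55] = 0.44 - 11.76*p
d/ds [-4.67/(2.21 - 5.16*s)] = -24.0972/(5.16*s - 2.21)^2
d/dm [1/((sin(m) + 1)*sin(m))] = -(2/tan(m) + cos(m)/sin(m)^2)/(sin(m) + 1)^2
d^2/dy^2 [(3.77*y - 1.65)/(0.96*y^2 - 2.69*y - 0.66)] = ((23.4506 - 21.7152*y)*(-0.96*y^2 + 2.69*y + 0.66) - (1.92*y - 2.69)*(3.77*y - 1.65)*(3.84*y - 5.38))/(-0.96*y^2 + 2.69*y + 0.66)^3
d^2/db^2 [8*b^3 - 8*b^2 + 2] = 48*b - 16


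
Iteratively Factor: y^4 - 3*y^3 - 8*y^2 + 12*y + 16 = (y + 2)*(y^3 - 5*y^2 + 2*y + 8) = (y - 4)*(y + 2)*(y^2 - y - 2) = (y - 4)*(y - 2)*(y + 2)*(y + 1)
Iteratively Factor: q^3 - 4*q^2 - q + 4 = (q - 4)*(q^2 - 1) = (q - 4)*(q + 1)*(q - 1)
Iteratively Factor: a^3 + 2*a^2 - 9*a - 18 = (a + 3)*(a^2 - a - 6) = (a + 2)*(a + 3)*(a - 3)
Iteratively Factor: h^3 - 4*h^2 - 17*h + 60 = (h + 4)*(h^2 - 8*h + 15) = (h - 5)*(h + 4)*(h - 3)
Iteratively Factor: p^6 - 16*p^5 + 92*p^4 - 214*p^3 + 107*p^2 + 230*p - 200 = (p - 2)*(p^5 - 14*p^4 + 64*p^3 - 86*p^2 - 65*p + 100) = (p - 5)*(p - 2)*(p^4 - 9*p^3 + 19*p^2 + 9*p - 20) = (p - 5)*(p - 2)*(p - 1)*(p^3 - 8*p^2 + 11*p + 20) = (p - 5)^2*(p - 2)*(p - 1)*(p^2 - 3*p - 4) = (p - 5)^2*(p - 2)*(p - 1)*(p + 1)*(p - 4)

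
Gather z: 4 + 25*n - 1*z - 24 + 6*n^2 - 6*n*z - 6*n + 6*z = 6*n^2 + 19*n + z*(5 - 6*n) - 20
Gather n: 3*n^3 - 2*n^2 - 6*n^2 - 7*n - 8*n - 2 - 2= 3*n^3 - 8*n^2 - 15*n - 4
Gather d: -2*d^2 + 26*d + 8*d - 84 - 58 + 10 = -2*d^2 + 34*d - 132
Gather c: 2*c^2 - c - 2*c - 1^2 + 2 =2*c^2 - 3*c + 1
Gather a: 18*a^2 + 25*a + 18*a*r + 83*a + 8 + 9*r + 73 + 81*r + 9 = 18*a^2 + a*(18*r + 108) + 90*r + 90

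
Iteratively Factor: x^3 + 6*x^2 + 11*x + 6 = (x + 1)*(x^2 + 5*x + 6) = (x + 1)*(x + 3)*(x + 2)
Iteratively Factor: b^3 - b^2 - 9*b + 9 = (b - 3)*(b^2 + 2*b - 3) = (b - 3)*(b - 1)*(b + 3)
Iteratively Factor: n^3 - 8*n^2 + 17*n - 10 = (n - 1)*(n^2 - 7*n + 10) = (n - 5)*(n - 1)*(n - 2)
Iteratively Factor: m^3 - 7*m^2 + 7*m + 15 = (m - 5)*(m^2 - 2*m - 3) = (m - 5)*(m - 3)*(m + 1)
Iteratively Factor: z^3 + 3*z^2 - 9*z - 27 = (z + 3)*(z^2 - 9) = (z + 3)^2*(z - 3)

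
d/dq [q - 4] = 1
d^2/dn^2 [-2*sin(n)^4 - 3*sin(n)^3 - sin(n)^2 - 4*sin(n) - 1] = 32*sin(n)^4 + 27*sin(n)^3 - 20*sin(n)^2 - 14*sin(n) - 2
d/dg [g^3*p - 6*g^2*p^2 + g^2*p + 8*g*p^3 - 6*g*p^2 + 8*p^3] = p*(3*g^2 - 12*g*p + 2*g + 8*p^2 - 6*p)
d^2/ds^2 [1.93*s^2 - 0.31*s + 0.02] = 3.86000000000000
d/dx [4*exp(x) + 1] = 4*exp(x)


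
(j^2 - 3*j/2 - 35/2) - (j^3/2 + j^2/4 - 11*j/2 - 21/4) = -j^3/2 + 3*j^2/4 + 4*j - 49/4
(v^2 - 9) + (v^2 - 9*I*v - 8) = 2*v^2 - 9*I*v - 17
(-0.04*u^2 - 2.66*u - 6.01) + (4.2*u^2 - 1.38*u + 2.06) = 4.16*u^2 - 4.04*u - 3.95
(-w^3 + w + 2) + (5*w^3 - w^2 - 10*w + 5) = 4*w^3 - w^2 - 9*w + 7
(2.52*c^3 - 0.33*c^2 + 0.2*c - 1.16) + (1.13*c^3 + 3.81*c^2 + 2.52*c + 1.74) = 3.65*c^3 + 3.48*c^2 + 2.72*c + 0.58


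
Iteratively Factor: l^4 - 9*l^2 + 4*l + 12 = (l + 1)*(l^3 - l^2 - 8*l + 12) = (l + 1)*(l + 3)*(l^2 - 4*l + 4) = (l - 2)*(l + 1)*(l + 3)*(l - 2)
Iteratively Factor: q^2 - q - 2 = (q + 1)*(q - 2)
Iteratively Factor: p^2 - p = (p)*(p - 1)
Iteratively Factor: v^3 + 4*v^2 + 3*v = (v)*(v^2 + 4*v + 3) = v*(v + 3)*(v + 1)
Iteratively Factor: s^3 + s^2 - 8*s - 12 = (s + 2)*(s^2 - s - 6) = (s - 3)*(s + 2)*(s + 2)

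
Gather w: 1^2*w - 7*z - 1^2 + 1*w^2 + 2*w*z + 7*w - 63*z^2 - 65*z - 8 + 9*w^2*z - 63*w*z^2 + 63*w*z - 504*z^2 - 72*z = w^2*(9*z + 1) + w*(-63*z^2 + 65*z + 8) - 567*z^2 - 144*z - 9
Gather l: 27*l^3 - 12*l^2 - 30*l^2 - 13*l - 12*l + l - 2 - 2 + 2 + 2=27*l^3 - 42*l^2 - 24*l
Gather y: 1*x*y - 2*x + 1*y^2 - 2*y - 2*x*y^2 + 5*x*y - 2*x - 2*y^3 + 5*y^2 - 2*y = -4*x - 2*y^3 + y^2*(6 - 2*x) + y*(6*x - 4)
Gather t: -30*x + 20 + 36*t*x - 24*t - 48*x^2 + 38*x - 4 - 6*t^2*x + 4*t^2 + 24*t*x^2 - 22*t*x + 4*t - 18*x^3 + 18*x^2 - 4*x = t^2*(4 - 6*x) + t*(24*x^2 + 14*x - 20) - 18*x^3 - 30*x^2 + 4*x + 16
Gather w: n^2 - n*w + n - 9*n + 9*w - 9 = n^2 - 8*n + w*(9 - n) - 9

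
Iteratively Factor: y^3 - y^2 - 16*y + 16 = (y - 1)*(y^2 - 16) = (y - 1)*(y + 4)*(y - 4)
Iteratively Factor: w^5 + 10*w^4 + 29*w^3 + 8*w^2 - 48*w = (w + 4)*(w^4 + 6*w^3 + 5*w^2 - 12*w) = w*(w + 4)*(w^3 + 6*w^2 + 5*w - 12) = w*(w - 1)*(w + 4)*(w^2 + 7*w + 12) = w*(w - 1)*(w + 4)^2*(w + 3)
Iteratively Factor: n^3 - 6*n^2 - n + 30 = (n - 3)*(n^2 - 3*n - 10) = (n - 5)*(n - 3)*(n + 2)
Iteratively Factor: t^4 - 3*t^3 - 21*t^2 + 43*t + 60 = (t + 1)*(t^3 - 4*t^2 - 17*t + 60) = (t + 1)*(t + 4)*(t^2 - 8*t + 15) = (t - 3)*(t + 1)*(t + 4)*(t - 5)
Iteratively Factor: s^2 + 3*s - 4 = (s + 4)*(s - 1)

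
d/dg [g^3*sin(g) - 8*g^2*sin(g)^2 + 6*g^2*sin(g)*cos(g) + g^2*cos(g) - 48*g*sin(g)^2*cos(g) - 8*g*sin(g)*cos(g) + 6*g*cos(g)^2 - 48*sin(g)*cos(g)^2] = g^3*cos(g) + 2*g^2*sin(g) - 8*g^2*sin(2*g) + 6*g^2*cos(2*g) + 12*g*sin(g) - 36*g*sin(3*g) + 2*g*cos(g) - 8*g - 4*sin(2*g) - 24*cos(g) + 3*cos(2*g) - 24*cos(3*g) + 3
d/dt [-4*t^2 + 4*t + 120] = 4 - 8*t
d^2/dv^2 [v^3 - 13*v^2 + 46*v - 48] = 6*v - 26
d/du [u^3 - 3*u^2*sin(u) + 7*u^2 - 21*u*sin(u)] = -3*u^2*cos(u) + 3*u^2 - 6*u*sin(u) - 21*u*cos(u) + 14*u - 21*sin(u)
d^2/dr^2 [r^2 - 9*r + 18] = 2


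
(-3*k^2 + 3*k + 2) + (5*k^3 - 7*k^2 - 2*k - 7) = 5*k^3 - 10*k^2 + k - 5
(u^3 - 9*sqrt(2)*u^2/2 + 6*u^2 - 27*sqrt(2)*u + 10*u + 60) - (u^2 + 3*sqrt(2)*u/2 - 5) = u^3 - 9*sqrt(2)*u^2/2 + 5*u^2 - 57*sqrt(2)*u/2 + 10*u + 65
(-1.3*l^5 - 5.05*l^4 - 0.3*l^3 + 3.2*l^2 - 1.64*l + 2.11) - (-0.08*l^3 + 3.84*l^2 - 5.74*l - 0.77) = -1.3*l^5 - 5.05*l^4 - 0.22*l^3 - 0.64*l^2 + 4.1*l + 2.88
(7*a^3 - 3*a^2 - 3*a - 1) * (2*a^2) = 14*a^5 - 6*a^4 - 6*a^3 - 2*a^2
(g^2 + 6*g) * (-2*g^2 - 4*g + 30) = -2*g^4 - 16*g^3 + 6*g^2 + 180*g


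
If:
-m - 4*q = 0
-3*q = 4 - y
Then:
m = 16/3 - 4*y/3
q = y/3 - 4/3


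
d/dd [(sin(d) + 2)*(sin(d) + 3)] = (2*sin(d) + 5)*cos(d)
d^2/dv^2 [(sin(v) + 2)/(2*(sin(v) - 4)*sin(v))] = (-sin(v)^2 - 12*sin(v) + 26 - 20/sin(v) - 48/sin(v)^2 + 64/sin(v)^3)/(2*(sin(v) - 4)^3)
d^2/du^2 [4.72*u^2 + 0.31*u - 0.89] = 9.44000000000000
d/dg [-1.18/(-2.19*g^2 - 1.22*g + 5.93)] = (-5.1684*g - 1.4396)/(2.19*g^2 + 1.22*g - 5.93)^2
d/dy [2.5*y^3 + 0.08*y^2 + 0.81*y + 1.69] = 7.5*y^2 + 0.16*y + 0.81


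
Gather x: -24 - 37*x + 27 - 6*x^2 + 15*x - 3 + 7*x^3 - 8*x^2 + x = 7*x^3 - 14*x^2 - 21*x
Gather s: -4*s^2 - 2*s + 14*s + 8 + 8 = -4*s^2 + 12*s + 16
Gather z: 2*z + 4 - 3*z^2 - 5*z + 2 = -3*z^2 - 3*z + 6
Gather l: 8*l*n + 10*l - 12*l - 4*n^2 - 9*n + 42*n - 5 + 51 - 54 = l*(8*n - 2) - 4*n^2 + 33*n - 8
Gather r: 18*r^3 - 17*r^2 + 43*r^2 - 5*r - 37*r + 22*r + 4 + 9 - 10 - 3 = 18*r^3 + 26*r^2 - 20*r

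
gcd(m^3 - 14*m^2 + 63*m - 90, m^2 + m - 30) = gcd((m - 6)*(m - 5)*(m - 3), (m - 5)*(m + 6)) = m - 5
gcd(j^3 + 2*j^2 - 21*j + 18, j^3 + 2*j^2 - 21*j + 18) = j^3 + 2*j^2 - 21*j + 18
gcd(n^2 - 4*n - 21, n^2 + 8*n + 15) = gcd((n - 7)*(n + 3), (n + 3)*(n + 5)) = n + 3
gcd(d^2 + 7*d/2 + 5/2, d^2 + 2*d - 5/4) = d + 5/2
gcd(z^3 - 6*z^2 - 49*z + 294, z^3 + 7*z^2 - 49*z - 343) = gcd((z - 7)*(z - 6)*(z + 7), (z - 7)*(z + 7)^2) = z^2 - 49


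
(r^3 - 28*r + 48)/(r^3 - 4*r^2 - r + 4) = (r^2 + 4*r - 12)/(r^2 - 1)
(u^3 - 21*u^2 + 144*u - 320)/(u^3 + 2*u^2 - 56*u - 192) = (u^2 - 13*u + 40)/(u^2 + 10*u + 24)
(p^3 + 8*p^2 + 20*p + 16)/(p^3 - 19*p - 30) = (p^2 + 6*p + 8)/(p^2 - 2*p - 15)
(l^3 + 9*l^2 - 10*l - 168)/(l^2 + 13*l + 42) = l - 4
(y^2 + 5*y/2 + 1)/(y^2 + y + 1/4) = 2*(y + 2)/(2*y + 1)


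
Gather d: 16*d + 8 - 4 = 16*d + 4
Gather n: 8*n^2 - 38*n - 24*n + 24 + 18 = 8*n^2 - 62*n + 42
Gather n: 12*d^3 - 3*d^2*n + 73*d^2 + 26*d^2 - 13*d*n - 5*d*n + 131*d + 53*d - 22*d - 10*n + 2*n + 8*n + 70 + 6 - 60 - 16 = 12*d^3 + 99*d^2 + 162*d + n*(-3*d^2 - 18*d)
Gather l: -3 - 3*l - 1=-3*l - 4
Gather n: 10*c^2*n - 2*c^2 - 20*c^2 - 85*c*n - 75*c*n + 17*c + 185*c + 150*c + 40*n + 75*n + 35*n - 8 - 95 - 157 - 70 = -22*c^2 + 352*c + n*(10*c^2 - 160*c + 150) - 330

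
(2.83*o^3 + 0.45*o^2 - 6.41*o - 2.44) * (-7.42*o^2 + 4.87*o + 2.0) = -20.9986*o^5 + 10.4431*o^4 + 55.4137*o^3 - 12.2119*o^2 - 24.7028*o - 4.88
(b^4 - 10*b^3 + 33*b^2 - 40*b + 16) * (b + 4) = b^5 - 6*b^4 - 7*b^3 + 92*b^2 - 144*b + 64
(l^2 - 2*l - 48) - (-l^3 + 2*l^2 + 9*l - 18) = l^3 - l^2 - 11*l - 30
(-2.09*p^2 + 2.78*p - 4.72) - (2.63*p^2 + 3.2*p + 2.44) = -4.72*p^2 - 0.42*p - 7.16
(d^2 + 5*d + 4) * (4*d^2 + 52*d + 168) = 4*d^4 + 72*d^3 + 444*d^2 + 1048*d + 672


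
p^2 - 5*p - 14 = (p - 7)*(p + 2)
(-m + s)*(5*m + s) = -5*m^2 + 4*m*s + s^2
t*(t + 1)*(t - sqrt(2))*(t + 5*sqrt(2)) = t^4 + t^3 + 4*sqrt(2)*t^3 - 10*t^2 + 4*sqrt(2)*t^2 - 10*t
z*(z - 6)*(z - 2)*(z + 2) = z^4 - 6*z^3 - 4*z^2 + 24*z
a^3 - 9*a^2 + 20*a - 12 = (a - 6)*(a - 2)*(a - 1)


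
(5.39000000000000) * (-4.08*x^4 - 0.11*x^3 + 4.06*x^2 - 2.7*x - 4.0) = -21.9912*x^4 - 0.5929*x^3 + 21.8834*x^2 - 14.553*x - 21.56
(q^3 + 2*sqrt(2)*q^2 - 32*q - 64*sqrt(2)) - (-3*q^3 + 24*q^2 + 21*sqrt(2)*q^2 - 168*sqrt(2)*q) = 4*q^3 - 19*sqrt(2)*q^2 - 24*q^2 - 32*q + 168*sqrt(2)*q - 64*sqrt(2)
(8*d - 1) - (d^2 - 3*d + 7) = -d^2 + 11*d - 8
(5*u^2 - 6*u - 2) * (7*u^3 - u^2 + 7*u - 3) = 35*u^5 - 47*u^4 + 27*u^3 - 55*u^2 + 4*u + 6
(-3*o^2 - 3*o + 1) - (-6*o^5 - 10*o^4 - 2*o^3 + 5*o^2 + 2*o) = 6*o^5 + 10*o^4 + 2*o^3 - 8*o^2 - 5*o + 1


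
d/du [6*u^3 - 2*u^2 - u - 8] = 18*u^2 - 4*u - 1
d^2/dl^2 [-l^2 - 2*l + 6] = -2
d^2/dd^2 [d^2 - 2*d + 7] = 2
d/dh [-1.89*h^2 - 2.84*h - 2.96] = -3.78*h - 2.84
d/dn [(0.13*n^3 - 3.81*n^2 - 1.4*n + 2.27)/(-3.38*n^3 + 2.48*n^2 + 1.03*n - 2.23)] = (-12.5554*n^4 - 9.1962*n^3 + 21.6958*n^2 + 5.7334*n + 0.7839)/(11.4244*n^6 - 16.7648*n^5 - 0.812399999999999*n^4 + 20.1836*n^3 - 9.9999*n^2 - 4.5938*n + 4.9729)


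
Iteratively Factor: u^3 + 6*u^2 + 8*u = (u)*(u^2 + 6*u + 8) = u*(u + 4)*(u + 2)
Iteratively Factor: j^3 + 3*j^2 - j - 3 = (j + 3)*(j^2 - 1) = (j + 1)*(j + 3)*(j - 1)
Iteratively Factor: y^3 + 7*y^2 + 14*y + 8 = (y + 1)*(y^2 + 6*y + 8) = (y + 1)*(y + 2)*(y + 4)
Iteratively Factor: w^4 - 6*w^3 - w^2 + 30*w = (w + 2)*(w^3 - 8*w^2 + 15*w) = (w - 3)*(w + 2)*(w^2 - 5*w) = (w - 5)*(w - 3)*(w + 2)*(w)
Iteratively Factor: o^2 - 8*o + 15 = (o - 5)*(o - 3)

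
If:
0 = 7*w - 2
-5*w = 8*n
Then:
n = -5/28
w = 2/7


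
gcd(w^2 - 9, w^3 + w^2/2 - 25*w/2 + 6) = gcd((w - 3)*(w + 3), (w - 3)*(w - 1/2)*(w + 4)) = w - 3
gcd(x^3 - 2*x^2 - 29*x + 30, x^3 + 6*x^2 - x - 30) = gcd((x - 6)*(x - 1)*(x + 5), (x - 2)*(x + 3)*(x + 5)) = x + 5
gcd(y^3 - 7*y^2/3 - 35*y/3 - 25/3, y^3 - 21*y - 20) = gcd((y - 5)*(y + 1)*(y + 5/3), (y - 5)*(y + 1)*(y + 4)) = y^2 - 4*y - 5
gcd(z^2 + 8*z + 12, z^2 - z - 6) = z + 2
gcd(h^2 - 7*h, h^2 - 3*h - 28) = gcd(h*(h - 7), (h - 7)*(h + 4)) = h - 7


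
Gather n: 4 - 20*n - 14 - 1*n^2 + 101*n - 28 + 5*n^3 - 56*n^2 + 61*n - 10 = 5*n^3 - 57*n^2 + 142*n - 48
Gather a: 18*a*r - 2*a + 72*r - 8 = a*(18*r - 2) + 72*r - 8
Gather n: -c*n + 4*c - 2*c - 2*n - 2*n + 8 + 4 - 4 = 2*c + n*(-c - 4) + 8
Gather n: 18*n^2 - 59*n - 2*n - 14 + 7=18*n^2 - 61*n - 7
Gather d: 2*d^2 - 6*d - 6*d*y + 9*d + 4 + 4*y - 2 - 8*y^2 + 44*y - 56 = 2*d^2 + d*(3 - 6*y) - 8*y^2 + 48*y - 54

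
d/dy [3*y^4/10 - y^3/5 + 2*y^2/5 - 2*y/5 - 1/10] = 6*y^3/5 - 3*y^2/5 + 4*y/5 - 2/5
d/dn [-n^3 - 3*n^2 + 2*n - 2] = -3*n^2 - 6*n + 2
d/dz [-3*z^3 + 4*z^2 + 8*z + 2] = -9*z^2 + 8*z + 8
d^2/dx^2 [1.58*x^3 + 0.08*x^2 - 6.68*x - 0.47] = 9.48*x + 0.16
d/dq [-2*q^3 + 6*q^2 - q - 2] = -6*q^2 + 12*q - 1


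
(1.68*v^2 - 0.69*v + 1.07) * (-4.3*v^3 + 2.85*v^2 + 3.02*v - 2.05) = -7.224*v^5 + 7.755*v^4 - 1.4939*v^3 - 2.4783*v^2 + 4.6459*v - 2.1935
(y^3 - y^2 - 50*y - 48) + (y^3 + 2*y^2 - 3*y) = 2*y^3 + y^2 - 53*y - 48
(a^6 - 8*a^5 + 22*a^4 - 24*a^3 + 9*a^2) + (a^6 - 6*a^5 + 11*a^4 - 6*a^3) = 2*a^6 - 14*a^5 + 33*a^4 - 30*a^3 + 9*a^2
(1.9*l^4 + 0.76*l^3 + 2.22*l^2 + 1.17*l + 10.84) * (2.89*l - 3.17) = 5.491*l^5 - 3.8266*l^4 + 4.0066*l^3 - 3.6561*l^2 + 27.6187*l - 34.3628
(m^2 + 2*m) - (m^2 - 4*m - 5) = 6*m + 5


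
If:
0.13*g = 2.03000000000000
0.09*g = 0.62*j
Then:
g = 15.62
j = 2.27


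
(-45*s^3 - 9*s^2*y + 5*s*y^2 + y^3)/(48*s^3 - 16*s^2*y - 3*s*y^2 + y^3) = (15*s^2 + 8*s*y + y^2)/(-16*s^2 + y^2)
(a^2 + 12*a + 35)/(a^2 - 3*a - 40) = (a + 7)/(a - 8)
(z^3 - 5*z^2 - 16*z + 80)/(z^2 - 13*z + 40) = (z^2 - 16)/(z - 8)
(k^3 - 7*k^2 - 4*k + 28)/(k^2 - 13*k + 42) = (k^2 - 4)/(k - 6)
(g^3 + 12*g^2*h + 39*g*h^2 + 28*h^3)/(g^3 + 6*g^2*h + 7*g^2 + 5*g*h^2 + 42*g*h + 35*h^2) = (g^2 + 11*g*h + 28*h^2)/(g^2 + 5*g*h + 7*g + 35*h)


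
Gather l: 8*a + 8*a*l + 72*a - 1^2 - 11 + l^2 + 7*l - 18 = 80*a + l^2 + l*(8*a + 7) - 30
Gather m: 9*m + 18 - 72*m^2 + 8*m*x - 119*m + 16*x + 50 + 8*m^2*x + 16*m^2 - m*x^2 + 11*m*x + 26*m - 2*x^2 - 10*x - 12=m^2*(8*x - 56) + m*(-x^2 + 19*x - 84) - 2*x^2 + 6*x + 56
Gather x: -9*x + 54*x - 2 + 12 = 45*x + 10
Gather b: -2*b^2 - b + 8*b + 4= -2*b^2 + 7*b + 4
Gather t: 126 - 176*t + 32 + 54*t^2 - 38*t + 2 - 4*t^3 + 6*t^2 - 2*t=-4*t^3 + 60*t^2 - 216*t + 160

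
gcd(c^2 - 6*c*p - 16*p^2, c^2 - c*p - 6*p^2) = c + 2*p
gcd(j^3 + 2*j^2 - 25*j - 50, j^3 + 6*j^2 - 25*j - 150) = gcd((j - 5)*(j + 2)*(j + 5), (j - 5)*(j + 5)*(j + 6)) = j^2 - 25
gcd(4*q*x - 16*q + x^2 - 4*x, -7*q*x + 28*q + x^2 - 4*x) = x - 4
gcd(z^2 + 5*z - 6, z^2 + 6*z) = z + 6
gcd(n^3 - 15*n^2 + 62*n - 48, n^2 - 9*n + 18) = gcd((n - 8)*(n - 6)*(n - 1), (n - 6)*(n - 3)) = n - 6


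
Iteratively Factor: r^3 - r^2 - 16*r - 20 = (r + 2)*(r^2 - 3*r - 10) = (r - 5)*(r + 2)*(r + 2)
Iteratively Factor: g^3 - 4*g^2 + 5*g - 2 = (g - 2)*(g^2 - 2*g + 1) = (g - 2)*(g - 1)*(g - 1)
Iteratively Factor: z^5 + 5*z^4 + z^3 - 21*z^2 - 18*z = (z - 2)*(z^4 + 7*z^3 + 15*z^2 + 9*z) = (z - 2)*(z + 3)*(z^3 + 4*z^2 + 3*z) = z*(z - 2)*(z + 3)*(z^2 + 4*z + 3) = z*(z - 2)*(z + 1)*(z + 3)*(z + 3)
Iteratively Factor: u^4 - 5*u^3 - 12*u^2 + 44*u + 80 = (u + 2)*(u^3 - 7*u^2 + 2*u + 40) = (u + 2)^2*(u^2 - 9*u + 20) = (u - 5)*(u + 2)^2*(u - 4)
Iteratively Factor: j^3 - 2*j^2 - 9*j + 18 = (j - 3)*(j^2 + j - 6) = (j - 3)*(j + 3)*(j - 2)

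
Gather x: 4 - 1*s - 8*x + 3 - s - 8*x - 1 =-2*s - 16*x + 6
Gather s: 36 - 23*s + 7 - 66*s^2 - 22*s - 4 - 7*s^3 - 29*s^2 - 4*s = -7*s^3 - 95*s^2 - 49*s + 39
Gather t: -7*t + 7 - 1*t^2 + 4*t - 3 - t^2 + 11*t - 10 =-2*t^2 + 8*t - 6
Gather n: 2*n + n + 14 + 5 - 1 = 3*n + 18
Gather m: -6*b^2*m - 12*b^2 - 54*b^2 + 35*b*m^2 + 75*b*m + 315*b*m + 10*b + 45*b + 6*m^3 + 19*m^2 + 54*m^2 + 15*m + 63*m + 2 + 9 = -66*b^2 + 55*b + 6*m^3 + m^2*(35*b + 73) + m*(-6*b^2 + 390*b + 78) + 11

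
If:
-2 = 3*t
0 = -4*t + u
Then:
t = -2/3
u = -8/3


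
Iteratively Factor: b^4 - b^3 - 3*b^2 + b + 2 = (b + 1)*(b^3 - 2*b^2 - b + 2) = (b - 1)*(b + 1)*(b^2 - b - 2) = (b - 2)*(b - 1)*(b + 1)*(b + 1)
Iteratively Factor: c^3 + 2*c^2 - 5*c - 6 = (c + 3)*(c^2 - c - 2) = (c - 2)*(c + 3)*(c + 1)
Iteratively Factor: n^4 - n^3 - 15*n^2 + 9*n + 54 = (n + 2)*(n^3 - 3*n^2 - 9*n + 27) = (n - 3)*(n + 2)*(n^2 - 9) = (n - 3)^2*(n + 2)*(n + 3)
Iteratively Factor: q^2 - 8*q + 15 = (q - 3)*(q - 5)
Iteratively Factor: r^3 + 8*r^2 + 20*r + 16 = (r + 2)*(r^2 + 6*r + 8) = (r + 2)*(r + 4)*(r + 2)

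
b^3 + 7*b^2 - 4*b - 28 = (b - 2)*(b + 2)*(b + 7)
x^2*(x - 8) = x^3 - 8*x^2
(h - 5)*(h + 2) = h^2 - 3*h - 10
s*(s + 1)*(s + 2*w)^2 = s^4 + 4*s^3*w + s^3 + 4*s^2*w^2 + 4*s^2*w + 4*s*w^2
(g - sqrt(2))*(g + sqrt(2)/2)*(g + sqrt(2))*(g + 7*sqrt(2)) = g^4 + 15*sqrt(2)*g^3/2 + 5*g^2 - 15*sqrt(2)*g - 14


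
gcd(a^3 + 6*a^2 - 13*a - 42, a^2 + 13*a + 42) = a + 7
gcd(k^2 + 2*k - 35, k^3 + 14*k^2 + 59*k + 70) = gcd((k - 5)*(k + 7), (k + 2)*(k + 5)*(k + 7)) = k + 7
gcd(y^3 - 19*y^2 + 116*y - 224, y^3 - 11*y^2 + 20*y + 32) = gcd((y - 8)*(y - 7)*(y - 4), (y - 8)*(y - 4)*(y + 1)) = y^2 - 12*y + 32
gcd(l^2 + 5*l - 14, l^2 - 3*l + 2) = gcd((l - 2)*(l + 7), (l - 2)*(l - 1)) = l - 2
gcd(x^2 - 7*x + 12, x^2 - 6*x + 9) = x - 3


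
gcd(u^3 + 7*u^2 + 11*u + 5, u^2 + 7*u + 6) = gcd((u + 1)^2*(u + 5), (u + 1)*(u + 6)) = u + 1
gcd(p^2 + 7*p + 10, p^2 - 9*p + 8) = 1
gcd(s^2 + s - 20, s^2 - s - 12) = s - 4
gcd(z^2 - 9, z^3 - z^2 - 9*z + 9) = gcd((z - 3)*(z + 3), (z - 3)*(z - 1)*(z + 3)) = z^2 - 9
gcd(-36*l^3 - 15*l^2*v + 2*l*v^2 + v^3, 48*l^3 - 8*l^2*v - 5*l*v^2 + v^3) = -12*l^2 - l*v + v^2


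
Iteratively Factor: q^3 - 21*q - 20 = (q + 4)*(q^2 - 4*q - 5) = (q + 1)*(q + 4)*(q - 5)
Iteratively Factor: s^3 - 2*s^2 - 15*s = (s)*(s^2 - 2*s - 15) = s*(s - 5)*(s + 3)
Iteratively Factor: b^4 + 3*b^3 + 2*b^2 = (b)*(b^3 + 3*b^2 + 2*b) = b*(b + 1)*(b^2 + 2*b) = b^2*(b + 1)*(b + 2)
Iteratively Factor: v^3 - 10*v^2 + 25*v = (v - 5)*(v^2 - 5*v) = v*(v - 5)*(v - 5)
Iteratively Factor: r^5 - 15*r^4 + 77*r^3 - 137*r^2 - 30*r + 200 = (r - 2)*(r^4 - 13*r^3 + 51*r^2 - 35*r - 100) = (r - 4)*(r - 2)*(r^3 - 9*r^2 + 15*r + 25) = (r - 5)*(r - 4)*(r - 2)*(r^2 - 4*r - 5) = (r - 5)*(r - 4)*(r - 2)*(r + 1)*(r - 5)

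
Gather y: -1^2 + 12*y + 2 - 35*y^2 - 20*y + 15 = -35*y^2 - 8*y + 16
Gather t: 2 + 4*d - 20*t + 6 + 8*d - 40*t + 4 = 12*d - 60*t + 12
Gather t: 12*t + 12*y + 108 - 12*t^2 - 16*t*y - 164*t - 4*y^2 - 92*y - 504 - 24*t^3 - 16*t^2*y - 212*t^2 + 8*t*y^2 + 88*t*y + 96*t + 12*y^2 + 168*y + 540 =-24*t^3 + t^2*(-16*y - 224) + t*(8*y^2 + 72*y - 56) + 8*y^2 + 88*y + 144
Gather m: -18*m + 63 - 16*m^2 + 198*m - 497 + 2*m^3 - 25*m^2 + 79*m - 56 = 2*m^3 - 41*m^2 + 259*m - 490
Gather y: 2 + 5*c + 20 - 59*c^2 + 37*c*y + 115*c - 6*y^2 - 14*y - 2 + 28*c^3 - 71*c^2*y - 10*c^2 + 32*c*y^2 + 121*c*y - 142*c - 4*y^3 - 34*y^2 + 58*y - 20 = 28*c^3 - 69*c^2 - 22*c - 4*y^3 + y^2*(32*c - 40) + y*(-71*c^2 + 158*c + 44)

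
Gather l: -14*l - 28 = -14*l - 28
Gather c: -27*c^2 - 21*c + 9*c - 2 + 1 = -27*c^2 - 12*c - 1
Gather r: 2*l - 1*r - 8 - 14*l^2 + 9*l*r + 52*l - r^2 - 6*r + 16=-14*l^2 + 54*l - r^2 + r*(9*l - 7) + 8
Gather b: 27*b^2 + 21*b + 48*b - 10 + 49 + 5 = 27*b^2 + 69*b + 44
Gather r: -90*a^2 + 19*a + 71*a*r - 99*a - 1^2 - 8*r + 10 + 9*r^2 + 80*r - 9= -90*a^2 - 80*a + 9*r^2 + r*(71*a + 72)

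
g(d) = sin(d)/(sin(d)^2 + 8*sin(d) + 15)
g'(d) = (-2*sin(d)*cos(d) - 8*cos(d))*sin(d)/(sin(d)^2 + 8*sin(d) + 15)^2 + cos(d)/(sin(d)^2 + 8*sin(d) + 15) = (cos(d)^2 + 14)*cos(d)/((sin(d) + 3)^2*(sin(d) + 5)^2)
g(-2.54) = -0.05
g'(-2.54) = -0.10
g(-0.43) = -0.04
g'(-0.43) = 0.10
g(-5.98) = 0.02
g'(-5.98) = 0.05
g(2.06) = 0.04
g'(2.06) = -0.01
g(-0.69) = -0.06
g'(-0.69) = 0.11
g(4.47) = -0.12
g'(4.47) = -0.05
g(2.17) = 0.04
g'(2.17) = -0.02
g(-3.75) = 0.03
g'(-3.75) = -0.03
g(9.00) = 0.02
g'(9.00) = -0.04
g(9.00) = 0.02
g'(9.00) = -0.04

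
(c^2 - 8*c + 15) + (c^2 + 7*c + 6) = 2*c^2 - c + 21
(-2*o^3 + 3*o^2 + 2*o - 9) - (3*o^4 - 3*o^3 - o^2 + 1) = -3*o^4 + o^3 + 4*o^2 + 2*o - 10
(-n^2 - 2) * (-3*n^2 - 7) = 3*n^4 + 13*n^2 + 14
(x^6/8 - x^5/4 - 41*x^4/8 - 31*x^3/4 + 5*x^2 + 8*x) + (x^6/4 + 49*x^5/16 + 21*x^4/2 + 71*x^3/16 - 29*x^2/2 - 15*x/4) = 3*x^6/8 + 45*x^5/16 + 43*x^4/8 - 53*x^3/16 - 19*x^2/2 + 17*x/4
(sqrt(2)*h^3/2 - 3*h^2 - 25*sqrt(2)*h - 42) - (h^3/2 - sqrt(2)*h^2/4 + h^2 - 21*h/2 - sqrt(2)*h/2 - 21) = -h^3/2 + sqrt(2)*h^3/2 - 4*h^2 + sqrt(2)*h^2/4 - 49*sqrt(2)*h/2 + 21*h/2 - 21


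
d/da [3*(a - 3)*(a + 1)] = 6*a - 6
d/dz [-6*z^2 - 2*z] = -12*z - 2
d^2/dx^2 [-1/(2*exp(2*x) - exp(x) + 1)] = (-2*(4*exp(x) - 1)^2*exp(x) + (8*exp(x) - 1)*(2*exp(2*x) - exp(x) + 1))*exp(x)/(2*exp(2*x) - exp(x) + 1)^3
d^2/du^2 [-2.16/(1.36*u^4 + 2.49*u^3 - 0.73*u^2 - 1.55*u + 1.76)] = ((35.2512*u^2 + 32.2704*u - 3.1536)*(1.36*u^4 + 2.49*u^3 - 0.73*u^2 - 1.55*u + 1.76) - 2.16*(5.44*u^3 + 7.47*u^2 - 1.46*u - 1.55)*(10.88*u^3 + 14.94*u^2 - 2.92*u - 3.1))/(1.36*u^4 + 2.49*u^3 - 0.73*u^2 - 1.55*u + 1.76)^3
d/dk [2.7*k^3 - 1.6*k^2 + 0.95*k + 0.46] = 8.1*k^2 - 3.2*k + 0.95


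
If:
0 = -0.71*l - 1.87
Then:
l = -2.63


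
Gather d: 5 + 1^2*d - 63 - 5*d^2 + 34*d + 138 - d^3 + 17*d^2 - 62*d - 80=-d^3 + 12*d^2 - 27*d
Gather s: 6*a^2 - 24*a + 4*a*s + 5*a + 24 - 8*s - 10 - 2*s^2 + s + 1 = 6*a^2 - 19*a - 2*s^2 + s*(4*a - 7) + 15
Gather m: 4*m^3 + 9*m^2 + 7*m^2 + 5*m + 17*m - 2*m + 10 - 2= 4*m^3 + 16*m^2 + 20*m + 8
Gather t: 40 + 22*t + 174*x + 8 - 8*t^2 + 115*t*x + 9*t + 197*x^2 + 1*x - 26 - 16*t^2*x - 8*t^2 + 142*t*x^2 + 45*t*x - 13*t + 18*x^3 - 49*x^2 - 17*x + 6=t^2*(-16*x - 16) + t*(142*x^2 + 160*x + 18) + 18*x^3 + 148*x^2 + 158*x + 28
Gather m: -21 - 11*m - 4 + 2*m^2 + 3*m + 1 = 2*m^2 - 8*m - 24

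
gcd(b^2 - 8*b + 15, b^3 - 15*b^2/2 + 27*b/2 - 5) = b - 5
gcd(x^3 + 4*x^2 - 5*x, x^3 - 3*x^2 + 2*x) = x^2 - x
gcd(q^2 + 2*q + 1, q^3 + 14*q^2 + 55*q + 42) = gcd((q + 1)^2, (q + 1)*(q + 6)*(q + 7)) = q + 1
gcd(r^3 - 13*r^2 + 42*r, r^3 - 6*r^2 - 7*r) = r^2 - 7*r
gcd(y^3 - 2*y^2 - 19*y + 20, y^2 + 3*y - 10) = 1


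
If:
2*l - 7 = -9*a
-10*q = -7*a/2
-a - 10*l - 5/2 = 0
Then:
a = 75/88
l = -59/176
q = 105/352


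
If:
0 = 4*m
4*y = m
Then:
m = 0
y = 0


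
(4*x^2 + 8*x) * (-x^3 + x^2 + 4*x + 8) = -4*x^5 - 4*x^4 + 24*x^3 + 64*x^2 + 64*x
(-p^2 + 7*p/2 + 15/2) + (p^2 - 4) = 7*p/2 + 7/2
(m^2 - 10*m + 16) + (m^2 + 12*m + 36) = 2*m^2 + 2*m + 52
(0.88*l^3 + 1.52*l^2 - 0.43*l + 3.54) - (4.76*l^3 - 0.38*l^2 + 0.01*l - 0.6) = -3.88*l^3 + 1.9*l^2 - 0.44*l + 4.14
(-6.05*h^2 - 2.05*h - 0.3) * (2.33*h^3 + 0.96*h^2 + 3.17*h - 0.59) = -14.0965*h^5 - 10.5845*h^4 - 21.8455*h^3 - 3.217*h^2 + 0.2585*h + 0.177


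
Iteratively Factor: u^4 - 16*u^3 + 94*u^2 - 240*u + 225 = (u - 3)*(u^3 - 13*u^2 + 55*u - 75) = (u - 5)*(u - 3)*(u^2 - 8*u + 15) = (u - 5)*(u - 3)^2*(u - 5)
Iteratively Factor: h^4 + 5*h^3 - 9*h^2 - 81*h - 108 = (h + 3)*(h^3 + 2*h^2 - 15*h - 36) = (h + 3)^2*(h^2 - h - 12) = (h + 3)^3*(h - 4)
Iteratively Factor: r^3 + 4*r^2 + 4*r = (r)*(r^2 + 4*r + 4) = r*(r + 2)*(r + 2)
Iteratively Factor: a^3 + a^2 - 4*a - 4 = (a + 2)*(a^2 - a - 2) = (a + 1)*(a + 2)*(a - 2)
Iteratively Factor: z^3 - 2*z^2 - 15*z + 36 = (z + 4)*(z^2 - 6*z + 9) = (z - 3)*(z + 4)*(z - 3)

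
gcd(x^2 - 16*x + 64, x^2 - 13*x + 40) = x - 8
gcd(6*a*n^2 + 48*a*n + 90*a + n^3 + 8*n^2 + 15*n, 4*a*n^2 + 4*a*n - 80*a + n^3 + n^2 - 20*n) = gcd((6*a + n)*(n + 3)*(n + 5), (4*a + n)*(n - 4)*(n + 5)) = n + 5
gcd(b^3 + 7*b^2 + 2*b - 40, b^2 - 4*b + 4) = b - 2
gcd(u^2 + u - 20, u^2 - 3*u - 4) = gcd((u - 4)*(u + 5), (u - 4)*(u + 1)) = u - 4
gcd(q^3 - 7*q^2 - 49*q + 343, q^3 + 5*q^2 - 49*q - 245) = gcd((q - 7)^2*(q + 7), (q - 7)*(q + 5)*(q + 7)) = q^2 - 49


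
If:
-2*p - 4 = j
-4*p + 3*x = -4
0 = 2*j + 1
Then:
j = -1/2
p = -7/4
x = -11/3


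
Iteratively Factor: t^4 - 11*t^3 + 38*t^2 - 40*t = (t - 2)*(t^3 - 9*t^2 + 20*t) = (t - 4)*(t - 2)*(t^2 - 5*t) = (t - 5)*(t - 4)*(t - 2)*(t)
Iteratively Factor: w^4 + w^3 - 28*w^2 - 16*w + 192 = (w + 4)*(w^3 - 3*w^2 - 16*w + 48) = (w - 3)*(w + 4)*(w^2 - 16) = (w - 4)*(w - 3)*(w + 4)*(w + 4)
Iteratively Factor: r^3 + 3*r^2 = (r)*(r^2 + 3*r) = r^2*(r + 3)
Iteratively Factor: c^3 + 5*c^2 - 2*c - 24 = (c - 2)*(c^2 + 7*c + 12) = (c - 2)*(c + 4)*(c + 3)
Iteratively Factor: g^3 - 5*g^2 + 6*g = (g)*(g^2 - 5*g + 6) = g*(g - 2)*(g - 3)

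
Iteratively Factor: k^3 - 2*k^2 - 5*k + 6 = (k + 2)*(k^2 - 4*k + 3) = (k - 3)*(k + 2)*(k - 1)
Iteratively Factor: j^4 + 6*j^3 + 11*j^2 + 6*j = (j + 2)*(j^3 + 4*j^2 + 3*j) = j*(j + 2)*(j^2 + 4*j + 3) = j*(j + 1)*(j + 2)*(j + 3)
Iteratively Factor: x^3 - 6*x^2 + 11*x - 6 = (x - 3)*(x^2 - 3*x + 2) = (x - 3)*(x - 2)*(x - 1)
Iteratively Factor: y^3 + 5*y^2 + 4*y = (y)*(y^2 + 5*y + 4) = y*(y + 4)*(y + 1)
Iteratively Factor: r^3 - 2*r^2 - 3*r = (r)*(r^2 - 2*r - 3) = r*(r - 3)*(r + 1)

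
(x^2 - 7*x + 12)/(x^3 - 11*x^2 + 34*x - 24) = (x - 3)/(x^2 - 7*x + 6)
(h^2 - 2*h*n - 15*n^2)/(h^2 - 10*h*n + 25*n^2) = (h + 3*n)/(h - 5*n)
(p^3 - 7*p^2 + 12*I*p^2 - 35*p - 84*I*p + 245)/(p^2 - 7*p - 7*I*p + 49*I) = (p^2 + 12*I*p - 35)/(p - 7*I)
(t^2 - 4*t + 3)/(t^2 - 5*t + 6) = (t - 1)/(t - 2)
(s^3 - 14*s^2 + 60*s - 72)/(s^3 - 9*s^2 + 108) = (s - 2)/(s + 3)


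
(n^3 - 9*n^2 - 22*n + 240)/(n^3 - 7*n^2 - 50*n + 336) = (n + 5)/(n + 7)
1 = 1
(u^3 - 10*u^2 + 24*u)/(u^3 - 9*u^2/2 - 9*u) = 2*(u - 4)/(2*u + 3)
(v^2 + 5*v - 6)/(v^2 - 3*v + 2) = (v + 6)/(v - 2)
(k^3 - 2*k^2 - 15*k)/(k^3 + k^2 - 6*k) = (k - 5)/(k - 2)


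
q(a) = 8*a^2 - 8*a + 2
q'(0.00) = -8.00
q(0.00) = 2.00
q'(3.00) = 40.00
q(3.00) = 50.00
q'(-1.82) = -37.12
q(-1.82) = 43.06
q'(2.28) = 28.48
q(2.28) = 25.35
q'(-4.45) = -79.20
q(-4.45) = 196.02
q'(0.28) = -3.52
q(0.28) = 0.39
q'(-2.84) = -53.44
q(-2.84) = 89.24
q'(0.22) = -4.48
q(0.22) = 0.63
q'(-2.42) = -46.72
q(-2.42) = 68.21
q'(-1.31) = -28.96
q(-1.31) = 26.21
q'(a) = 16*a - 8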